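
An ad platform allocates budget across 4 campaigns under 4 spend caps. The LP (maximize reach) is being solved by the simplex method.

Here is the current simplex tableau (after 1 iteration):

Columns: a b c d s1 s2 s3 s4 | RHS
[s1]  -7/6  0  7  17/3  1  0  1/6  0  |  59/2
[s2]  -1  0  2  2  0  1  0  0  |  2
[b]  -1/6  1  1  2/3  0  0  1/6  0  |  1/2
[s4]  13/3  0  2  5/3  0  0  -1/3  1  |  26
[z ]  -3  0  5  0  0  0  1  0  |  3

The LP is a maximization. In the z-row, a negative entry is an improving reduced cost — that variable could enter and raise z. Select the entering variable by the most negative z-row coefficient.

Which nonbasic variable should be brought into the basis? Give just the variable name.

a

Objective-row coefficients: a: -3, b: 0, c: 5, d: 0, s1: 0, s2: 0, s3: 1, s4: 0.
The most negative is -3 in column a, so a enters.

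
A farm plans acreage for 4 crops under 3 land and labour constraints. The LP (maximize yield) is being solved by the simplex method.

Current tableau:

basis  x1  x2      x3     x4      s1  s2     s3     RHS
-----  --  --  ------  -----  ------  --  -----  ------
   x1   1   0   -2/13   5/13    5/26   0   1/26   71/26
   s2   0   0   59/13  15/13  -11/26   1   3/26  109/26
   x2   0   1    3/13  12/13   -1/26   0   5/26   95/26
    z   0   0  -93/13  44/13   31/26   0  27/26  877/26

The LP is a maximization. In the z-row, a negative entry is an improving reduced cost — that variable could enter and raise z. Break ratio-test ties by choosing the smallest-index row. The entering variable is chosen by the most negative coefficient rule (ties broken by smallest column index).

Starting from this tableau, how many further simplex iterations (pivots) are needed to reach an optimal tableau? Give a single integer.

1

pivot: x3 in, s2 out → z = 2380/59
No improving column remains; optimal.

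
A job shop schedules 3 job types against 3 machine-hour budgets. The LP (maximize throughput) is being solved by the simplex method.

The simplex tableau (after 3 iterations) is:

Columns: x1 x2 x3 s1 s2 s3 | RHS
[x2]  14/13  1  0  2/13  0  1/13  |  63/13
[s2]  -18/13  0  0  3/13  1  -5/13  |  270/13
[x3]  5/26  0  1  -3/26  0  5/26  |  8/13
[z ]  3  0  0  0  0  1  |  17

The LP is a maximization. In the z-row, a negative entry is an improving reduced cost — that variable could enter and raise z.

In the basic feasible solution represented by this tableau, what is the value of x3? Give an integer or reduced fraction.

8/13

x3 is basic (row 3); its value is the RHS of that row: 8/13.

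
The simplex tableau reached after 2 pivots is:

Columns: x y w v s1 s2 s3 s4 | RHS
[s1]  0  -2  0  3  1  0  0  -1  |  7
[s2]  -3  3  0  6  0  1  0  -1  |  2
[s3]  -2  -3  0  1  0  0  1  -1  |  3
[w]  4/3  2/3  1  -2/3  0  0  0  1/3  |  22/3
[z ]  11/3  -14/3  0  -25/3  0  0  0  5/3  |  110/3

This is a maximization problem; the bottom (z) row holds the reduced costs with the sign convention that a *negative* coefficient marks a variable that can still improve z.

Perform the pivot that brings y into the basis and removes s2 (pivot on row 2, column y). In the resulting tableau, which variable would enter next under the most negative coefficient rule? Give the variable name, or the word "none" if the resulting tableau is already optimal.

Pivot element 3. New z-row = old z-row − (-14/3)·(row 2/3).
Updated z-row coefficients: x: -1, y: 0, w: 0, v: 1, s1: 0, s2: 14/9, s3: 0, s4: 1/9.
The most negative is -1 in column x, so x would enter next.

x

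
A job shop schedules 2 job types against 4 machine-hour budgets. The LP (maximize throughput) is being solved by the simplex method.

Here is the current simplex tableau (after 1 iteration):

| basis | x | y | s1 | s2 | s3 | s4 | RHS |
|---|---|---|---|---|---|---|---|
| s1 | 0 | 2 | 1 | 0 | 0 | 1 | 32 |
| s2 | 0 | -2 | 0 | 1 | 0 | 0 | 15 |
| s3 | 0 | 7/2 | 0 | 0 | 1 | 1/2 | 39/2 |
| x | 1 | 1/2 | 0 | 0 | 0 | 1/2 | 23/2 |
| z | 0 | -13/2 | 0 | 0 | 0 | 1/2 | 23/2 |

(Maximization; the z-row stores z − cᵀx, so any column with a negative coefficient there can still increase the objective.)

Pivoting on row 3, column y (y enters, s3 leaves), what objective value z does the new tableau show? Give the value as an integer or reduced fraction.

334/7

Minimum ratio for y: (39/2)/(7/2) = 39/7.
z changes by −(z-row coeff of y)·ratio = −(-13/2)·(39/7) = 507/14.
New z = 23/2 + (507/14) = 334/7.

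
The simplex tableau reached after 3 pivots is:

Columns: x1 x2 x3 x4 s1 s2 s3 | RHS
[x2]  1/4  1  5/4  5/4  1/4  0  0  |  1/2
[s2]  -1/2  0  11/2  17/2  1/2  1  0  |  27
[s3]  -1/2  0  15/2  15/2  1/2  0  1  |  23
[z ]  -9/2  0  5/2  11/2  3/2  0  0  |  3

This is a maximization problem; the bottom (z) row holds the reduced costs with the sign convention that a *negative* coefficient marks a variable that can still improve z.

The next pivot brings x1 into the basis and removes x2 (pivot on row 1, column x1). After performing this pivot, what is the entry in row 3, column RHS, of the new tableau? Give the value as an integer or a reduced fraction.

Pivot element is row 1, column x1: 1/4.
Normalize row 1: new (row 1, RHS) = (1/2)/(1/4) = 2.
row 3 ← row 3 − (-1/2)·(new row 1): 23 − (-1/2)·2 = 24.

24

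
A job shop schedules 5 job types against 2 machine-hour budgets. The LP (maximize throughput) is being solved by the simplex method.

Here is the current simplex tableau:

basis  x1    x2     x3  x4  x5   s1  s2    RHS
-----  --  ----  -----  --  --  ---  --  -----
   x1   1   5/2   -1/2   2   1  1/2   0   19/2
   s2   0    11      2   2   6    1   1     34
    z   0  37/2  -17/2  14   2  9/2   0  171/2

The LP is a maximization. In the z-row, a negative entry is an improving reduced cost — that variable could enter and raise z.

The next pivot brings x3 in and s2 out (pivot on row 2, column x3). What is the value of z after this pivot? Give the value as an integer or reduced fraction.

230

Minimum ratio for x3: 34/2 = 17.
z changes by −(z-row coeff of x3)·ratio = −(-17/2)·17 = 289/2.
New z = 171/2 + (289/2) = 230.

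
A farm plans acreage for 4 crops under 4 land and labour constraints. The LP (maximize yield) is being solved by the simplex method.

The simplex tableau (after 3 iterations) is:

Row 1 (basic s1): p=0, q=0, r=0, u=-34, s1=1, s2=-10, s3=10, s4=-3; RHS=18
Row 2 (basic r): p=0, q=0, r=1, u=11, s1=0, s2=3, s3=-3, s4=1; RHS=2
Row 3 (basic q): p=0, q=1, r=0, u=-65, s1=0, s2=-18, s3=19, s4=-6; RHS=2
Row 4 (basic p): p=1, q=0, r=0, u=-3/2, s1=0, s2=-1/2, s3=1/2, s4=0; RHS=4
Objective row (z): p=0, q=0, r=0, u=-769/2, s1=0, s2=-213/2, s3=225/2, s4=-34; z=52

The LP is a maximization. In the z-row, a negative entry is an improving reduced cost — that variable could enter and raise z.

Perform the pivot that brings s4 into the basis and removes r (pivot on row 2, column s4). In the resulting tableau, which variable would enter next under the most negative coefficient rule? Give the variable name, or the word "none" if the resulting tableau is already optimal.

Pivot element 1. New z-row = old z-row − (-34)·(row 2/1).
Updated z-row coefficients: p: 0, q: 0, r: 34, u: -21/2, s1: 0, s2: -9/2, s3: 21/2, s4: 0.
The most negative is -21/2 in column u, so u would enter next.

u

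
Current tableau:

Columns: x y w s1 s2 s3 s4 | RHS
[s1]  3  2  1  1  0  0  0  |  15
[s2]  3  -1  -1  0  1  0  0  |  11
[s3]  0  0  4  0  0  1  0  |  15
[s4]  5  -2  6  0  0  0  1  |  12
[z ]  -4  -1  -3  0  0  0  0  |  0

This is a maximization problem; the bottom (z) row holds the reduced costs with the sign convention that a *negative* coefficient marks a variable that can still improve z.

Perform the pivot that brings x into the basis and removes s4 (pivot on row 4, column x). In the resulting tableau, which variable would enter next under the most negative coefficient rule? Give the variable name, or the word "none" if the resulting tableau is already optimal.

Pivot element 5. New z-row = old z-row − (-4)·(row 4/5).
Updated z-row coefficients: x: 0, y: -13/5, w: 9/5, s1: 0, s2: 0, s3: 0, s4: 4/5.
The most negative is -13/5 in column y, so y would enter next.

y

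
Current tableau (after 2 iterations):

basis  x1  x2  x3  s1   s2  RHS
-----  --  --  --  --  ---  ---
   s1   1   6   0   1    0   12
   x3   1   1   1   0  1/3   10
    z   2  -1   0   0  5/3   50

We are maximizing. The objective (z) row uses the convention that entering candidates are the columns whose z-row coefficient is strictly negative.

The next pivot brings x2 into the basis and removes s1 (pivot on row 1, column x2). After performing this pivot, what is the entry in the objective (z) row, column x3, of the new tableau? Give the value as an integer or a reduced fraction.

Pivot element is row 1, column x2: 6.
Normalize row 1: new (row 1, x3) = 0/6 = 0.
z-row ← z-row − (-1)·(new row 1): 0 − (-1)·0 = 0.

0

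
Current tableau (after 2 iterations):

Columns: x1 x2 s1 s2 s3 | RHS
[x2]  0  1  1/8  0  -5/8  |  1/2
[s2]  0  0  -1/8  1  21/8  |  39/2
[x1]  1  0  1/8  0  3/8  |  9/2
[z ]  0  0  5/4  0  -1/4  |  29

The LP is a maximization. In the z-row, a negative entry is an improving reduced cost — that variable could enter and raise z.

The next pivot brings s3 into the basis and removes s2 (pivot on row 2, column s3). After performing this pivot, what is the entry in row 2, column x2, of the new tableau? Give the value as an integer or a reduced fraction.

0

Pivot element is row 2, column s3: 21/8.
Normalize row 2: new (row 2, x2) = 0/(21/8) = 0.
Row 2 is the pivot row, so the entry is 0.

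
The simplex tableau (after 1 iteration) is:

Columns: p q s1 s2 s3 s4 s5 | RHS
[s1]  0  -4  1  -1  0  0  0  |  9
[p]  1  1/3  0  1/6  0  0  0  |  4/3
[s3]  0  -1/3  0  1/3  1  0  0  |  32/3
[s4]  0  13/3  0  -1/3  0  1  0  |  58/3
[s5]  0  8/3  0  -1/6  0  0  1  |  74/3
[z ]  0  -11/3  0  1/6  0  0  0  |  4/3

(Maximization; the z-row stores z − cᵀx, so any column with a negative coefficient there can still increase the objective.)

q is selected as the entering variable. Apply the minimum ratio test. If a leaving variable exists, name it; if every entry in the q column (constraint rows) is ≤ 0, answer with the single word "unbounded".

p

Ratios: row 1 (s1): entry -4 ≤ 0, skip; row 2 (p): (4/3)/(1/3) = 4; row 3 (s3): entry -1/3 ≤ 0, skip; row 4 (s4): (58/3)/(13/3) = 58/13; row 5 (s5): (74/3)/(8/3) = 37/4.
Minimum ratio is in the p row, so p leaves.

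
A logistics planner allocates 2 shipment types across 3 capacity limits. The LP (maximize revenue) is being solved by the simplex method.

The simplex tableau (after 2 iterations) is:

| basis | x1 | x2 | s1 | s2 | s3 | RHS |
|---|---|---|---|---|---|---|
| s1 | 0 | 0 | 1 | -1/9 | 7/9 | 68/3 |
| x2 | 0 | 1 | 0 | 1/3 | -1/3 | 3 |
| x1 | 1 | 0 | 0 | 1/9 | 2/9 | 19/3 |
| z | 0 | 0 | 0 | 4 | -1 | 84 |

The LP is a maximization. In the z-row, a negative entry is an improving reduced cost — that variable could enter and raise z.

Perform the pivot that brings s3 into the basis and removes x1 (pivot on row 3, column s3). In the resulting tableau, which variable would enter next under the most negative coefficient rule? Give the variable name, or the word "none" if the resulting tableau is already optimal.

none

Pivot element 2/9. New z-row = old z-row − (-1)·(row 3/(2/9)).
Updated z-row coefficients: x1: 9/2, x2: 0, s1: 0, s2: 9/2, s3: 0.
No coefficient is strictly negative; the tableau after this pivot is optimal.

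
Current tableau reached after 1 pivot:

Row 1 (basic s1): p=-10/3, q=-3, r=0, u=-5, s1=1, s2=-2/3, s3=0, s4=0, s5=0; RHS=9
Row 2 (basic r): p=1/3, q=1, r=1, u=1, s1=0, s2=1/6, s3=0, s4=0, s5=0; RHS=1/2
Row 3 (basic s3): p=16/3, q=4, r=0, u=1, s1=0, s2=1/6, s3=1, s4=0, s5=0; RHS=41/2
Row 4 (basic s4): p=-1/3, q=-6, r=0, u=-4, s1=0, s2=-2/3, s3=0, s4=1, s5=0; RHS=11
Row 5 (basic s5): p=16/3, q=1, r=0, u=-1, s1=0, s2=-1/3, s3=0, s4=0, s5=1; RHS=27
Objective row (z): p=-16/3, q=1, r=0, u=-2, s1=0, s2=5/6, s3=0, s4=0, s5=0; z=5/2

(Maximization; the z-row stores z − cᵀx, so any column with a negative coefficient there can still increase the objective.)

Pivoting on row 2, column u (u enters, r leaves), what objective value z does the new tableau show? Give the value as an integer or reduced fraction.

Minimum ratio for u: (1/2)/1 = 1/2.
z changes by −(z-row coeff of u)·ratio = −(-2)·(1/2) = 1.
New z = 5/2 + 1 = 7/2.

7/2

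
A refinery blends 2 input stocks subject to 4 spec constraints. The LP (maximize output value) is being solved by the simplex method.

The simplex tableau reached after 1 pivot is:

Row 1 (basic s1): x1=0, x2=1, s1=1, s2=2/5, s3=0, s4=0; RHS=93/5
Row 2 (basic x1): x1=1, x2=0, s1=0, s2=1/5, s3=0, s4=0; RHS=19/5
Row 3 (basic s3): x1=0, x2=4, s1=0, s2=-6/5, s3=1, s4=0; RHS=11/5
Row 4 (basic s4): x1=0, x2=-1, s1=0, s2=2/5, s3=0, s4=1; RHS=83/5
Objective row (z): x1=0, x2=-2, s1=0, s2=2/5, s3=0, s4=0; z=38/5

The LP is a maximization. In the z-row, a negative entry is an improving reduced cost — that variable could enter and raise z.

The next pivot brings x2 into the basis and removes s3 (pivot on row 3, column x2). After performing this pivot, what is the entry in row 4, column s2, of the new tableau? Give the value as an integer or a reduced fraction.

1/10

Pivot element is row 3, column x2: 4.
Normalize row 3: new (row 3, s2) = (-6/5)/4 = -3/10.
row 4 ← row 4 − (-1)·(new row 3): 2/5 − (-1)·(-3/10) = 1/10.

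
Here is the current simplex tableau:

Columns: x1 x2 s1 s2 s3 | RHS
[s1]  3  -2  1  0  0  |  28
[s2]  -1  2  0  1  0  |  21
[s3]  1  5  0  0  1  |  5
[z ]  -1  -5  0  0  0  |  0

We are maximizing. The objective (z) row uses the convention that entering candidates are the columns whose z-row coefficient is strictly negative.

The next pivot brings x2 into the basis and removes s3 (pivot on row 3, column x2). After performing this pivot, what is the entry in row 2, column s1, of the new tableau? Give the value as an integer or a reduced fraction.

0

Pivot element is row 3, column x2: 5.
Normalize row 3: new (row 3, s1) = 0/5 = 0.
row 2 ← row 2 − 2·(new row 3): 0 − 2·0 = 0.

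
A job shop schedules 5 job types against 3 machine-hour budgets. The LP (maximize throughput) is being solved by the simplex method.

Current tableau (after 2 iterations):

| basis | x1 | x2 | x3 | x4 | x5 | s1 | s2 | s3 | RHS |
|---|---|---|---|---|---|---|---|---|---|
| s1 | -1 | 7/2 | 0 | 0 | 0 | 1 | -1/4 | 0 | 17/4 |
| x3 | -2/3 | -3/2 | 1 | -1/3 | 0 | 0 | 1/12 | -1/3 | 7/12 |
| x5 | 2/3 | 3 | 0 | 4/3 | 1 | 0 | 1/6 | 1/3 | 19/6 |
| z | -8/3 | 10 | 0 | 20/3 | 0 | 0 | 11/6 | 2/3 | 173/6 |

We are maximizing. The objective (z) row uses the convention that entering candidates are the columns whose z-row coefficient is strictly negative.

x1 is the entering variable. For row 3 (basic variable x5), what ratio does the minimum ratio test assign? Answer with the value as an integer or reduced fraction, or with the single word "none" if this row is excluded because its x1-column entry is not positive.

19/4

Ratio = RHS / (x1 entry) = (19/6) / (2/3) = 19/4.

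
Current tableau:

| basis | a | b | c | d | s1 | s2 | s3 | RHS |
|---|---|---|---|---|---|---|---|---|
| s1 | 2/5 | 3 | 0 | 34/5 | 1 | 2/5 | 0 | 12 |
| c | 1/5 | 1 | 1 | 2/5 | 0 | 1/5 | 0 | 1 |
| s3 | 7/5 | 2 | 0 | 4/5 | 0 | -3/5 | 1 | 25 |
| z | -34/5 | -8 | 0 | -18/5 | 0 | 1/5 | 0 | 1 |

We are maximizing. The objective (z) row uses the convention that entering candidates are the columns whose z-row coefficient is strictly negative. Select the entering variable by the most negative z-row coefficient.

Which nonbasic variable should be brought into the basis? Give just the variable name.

Objective-row coefficients: a: -34/5, b: -8, c: 0, d: -18/5, s1: 0, s2: 1/5, s3: 0.
The most negative is -8 in column b, so b enters.

b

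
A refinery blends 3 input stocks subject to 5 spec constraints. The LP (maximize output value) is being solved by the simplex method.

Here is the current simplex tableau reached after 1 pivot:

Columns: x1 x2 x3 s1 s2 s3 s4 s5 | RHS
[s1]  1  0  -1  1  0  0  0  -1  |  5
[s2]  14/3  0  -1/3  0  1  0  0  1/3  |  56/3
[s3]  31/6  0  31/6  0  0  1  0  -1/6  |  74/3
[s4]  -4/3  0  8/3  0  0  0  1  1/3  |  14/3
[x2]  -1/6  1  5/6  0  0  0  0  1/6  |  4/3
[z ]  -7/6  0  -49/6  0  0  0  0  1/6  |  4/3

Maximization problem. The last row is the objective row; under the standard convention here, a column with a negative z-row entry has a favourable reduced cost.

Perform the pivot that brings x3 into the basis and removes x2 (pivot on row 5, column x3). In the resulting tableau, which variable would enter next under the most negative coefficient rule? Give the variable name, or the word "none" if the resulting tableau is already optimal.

Pivot element 5/6. New z-row = old z-row − (-49/6)·(row 5/(5/6)).
Updated z-row coefficients: x1: -14/5, x2: 49/5, x3: 0, s1: 0, s2: 0, s3: 0, s4: 0, s5: 9/5.
The most negative is -14/5 in column x1, so x1 would enter next.

x1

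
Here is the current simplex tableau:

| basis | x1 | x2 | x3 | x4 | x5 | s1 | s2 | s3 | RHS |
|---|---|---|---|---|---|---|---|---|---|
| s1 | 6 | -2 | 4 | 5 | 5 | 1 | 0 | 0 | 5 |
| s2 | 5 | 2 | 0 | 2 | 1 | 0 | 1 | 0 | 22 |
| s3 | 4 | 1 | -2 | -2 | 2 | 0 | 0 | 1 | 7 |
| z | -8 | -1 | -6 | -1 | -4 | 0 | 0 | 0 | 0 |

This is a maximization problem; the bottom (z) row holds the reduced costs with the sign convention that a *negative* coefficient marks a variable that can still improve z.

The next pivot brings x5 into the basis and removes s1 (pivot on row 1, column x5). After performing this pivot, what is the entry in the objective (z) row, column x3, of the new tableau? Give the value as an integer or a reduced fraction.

Pivot element is row 1, column x5: 5.
Normalize row 1: new (row 1, x3) = 4/5 = 4/5.
z-row ← z-row − (-4)·(new row 1): -6 − (-4)·(4/5) = -14/5.

-14/5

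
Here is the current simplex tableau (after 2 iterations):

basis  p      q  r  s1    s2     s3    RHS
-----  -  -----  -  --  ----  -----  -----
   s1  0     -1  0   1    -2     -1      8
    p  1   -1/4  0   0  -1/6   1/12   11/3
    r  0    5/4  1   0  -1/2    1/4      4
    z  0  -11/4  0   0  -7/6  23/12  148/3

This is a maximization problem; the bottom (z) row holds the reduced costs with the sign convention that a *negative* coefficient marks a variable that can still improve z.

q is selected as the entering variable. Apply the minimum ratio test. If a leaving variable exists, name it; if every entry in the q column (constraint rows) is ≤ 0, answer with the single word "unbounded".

r

Ratios: row 1 (s1): entry -1 ≤ 0, skip; row 2 (p): entry -1/4 ≤ 0, skip; row 3 (r): 4/(5/4) = 16/5.
Minimum ratio is in the r row, so r leaves.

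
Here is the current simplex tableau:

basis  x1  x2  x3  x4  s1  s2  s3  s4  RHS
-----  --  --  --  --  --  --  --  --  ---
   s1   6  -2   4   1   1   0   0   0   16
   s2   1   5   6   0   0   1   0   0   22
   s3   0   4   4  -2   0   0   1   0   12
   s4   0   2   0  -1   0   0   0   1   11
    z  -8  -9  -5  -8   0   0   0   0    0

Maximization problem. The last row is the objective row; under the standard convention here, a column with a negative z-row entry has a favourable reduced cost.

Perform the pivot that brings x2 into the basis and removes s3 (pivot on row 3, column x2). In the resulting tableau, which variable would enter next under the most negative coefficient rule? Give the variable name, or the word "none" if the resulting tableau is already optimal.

x4

Pivot element 4. New z-row = old z-row − (-9)·(row 3/4).
Updated z-row coefficients: x1: -8, x2: 0, x3: 4, x4: -25/2, s1: 0, s2: 0, s3: 9/4, s4: 0.
The most negative is -25/2 in column x4, so x4 would enter next.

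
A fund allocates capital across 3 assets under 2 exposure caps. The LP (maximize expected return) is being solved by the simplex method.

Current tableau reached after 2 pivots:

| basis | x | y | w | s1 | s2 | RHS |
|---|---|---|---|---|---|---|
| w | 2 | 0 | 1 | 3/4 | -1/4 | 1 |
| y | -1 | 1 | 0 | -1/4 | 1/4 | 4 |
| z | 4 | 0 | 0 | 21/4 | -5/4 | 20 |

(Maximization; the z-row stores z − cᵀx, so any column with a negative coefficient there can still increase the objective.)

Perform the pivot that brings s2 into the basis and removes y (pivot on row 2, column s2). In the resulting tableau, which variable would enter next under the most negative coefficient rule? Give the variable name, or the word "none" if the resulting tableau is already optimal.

x

Pivot element 1/4. New z-row = old z-row − (-5/4)·(row 2/(1/4)).
Updated z-row coefficients: x: -1, y: 5, w: 0, s1: 4, s2: 0.
The most negative is -1 in column x, so x would enter next.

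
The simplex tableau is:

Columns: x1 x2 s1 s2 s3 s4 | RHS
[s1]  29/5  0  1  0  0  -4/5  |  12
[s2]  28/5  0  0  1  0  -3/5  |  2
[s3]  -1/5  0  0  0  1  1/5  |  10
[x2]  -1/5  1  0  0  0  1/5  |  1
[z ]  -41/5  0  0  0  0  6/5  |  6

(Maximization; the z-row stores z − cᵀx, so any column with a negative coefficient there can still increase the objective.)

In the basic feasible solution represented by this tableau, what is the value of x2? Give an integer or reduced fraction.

1

x2 is basic (row 4); its value is the RHS of that row: 1.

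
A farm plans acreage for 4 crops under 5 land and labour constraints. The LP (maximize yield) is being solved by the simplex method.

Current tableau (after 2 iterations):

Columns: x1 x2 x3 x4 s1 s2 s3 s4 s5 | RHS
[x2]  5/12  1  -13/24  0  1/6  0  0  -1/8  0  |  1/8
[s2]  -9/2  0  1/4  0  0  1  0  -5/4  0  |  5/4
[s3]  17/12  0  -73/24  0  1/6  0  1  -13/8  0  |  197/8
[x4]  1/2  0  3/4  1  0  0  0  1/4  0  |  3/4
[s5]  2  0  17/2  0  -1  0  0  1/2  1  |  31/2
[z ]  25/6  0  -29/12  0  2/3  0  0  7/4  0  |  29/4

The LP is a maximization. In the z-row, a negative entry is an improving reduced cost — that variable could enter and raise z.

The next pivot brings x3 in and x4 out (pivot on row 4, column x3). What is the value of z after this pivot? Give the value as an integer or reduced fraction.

Minimum ratio for x3: (3/4)/(3/4) = 1.
z changes by −(z-row coeff of x3)·ratio = −(-29/12)·1 = 29/12.
New z = 29/4 + (29/12) = 29/3.

29/3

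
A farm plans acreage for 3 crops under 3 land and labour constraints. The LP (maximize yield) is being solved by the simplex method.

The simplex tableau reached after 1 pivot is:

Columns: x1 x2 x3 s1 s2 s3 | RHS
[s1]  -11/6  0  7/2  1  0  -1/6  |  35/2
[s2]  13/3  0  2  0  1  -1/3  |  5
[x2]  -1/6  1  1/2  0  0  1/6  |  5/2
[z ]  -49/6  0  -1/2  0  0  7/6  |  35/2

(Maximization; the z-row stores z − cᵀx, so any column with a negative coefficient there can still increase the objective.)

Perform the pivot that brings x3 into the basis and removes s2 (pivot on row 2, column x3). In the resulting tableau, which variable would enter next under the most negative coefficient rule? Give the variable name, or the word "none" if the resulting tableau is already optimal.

Pivot element 2. New z-row = old z-row − (-1/2)·(row 2/2).
Updated z-row coefficients: x1: -85/12, x2: 0, x3: 0, s1: 0, s2: 1/4, s3: 13/12.
The most negative is -85/12 in column x1, so x1 would enter next.

x1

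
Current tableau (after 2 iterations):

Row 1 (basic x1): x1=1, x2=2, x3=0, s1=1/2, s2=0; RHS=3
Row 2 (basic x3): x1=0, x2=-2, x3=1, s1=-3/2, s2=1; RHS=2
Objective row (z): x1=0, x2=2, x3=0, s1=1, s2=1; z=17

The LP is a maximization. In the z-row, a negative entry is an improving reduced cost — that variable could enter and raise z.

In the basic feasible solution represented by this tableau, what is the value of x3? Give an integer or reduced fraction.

x3 is basic (row 2); its value is the RHS of that row: 2.

2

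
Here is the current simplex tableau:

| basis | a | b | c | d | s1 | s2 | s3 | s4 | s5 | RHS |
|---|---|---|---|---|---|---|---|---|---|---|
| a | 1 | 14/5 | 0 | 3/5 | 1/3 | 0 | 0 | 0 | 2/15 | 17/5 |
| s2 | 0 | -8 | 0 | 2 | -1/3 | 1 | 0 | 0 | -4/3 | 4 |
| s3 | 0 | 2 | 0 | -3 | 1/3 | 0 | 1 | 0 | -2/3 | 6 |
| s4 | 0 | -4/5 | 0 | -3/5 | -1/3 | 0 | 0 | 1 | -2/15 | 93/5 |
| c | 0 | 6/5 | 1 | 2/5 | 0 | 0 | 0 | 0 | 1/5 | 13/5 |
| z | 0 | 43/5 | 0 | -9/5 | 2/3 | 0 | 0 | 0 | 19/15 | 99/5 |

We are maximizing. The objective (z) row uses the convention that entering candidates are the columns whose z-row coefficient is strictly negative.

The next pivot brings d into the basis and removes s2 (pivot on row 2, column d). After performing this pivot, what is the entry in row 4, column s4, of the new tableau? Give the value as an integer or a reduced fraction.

1

Pivot element is row 2, column d: 2.
Normalize row 2: new (row 2, s4) = 0/2 = 0.
row 4 ← row 4 − (-3/5)·(new row 2): 1 − (-3/5)·0 = 1.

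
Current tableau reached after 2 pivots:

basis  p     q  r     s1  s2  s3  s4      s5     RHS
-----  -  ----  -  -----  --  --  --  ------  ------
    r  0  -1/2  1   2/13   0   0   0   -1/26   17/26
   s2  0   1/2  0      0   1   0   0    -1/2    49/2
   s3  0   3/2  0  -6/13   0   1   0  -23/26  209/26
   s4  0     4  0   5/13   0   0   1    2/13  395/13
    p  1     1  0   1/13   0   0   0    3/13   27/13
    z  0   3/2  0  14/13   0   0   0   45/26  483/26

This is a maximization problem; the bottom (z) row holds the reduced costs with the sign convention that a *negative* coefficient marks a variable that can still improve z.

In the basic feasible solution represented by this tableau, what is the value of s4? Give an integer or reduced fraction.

s4 is basic (row 4); its value is the RHS of that row: 395/13.

395/13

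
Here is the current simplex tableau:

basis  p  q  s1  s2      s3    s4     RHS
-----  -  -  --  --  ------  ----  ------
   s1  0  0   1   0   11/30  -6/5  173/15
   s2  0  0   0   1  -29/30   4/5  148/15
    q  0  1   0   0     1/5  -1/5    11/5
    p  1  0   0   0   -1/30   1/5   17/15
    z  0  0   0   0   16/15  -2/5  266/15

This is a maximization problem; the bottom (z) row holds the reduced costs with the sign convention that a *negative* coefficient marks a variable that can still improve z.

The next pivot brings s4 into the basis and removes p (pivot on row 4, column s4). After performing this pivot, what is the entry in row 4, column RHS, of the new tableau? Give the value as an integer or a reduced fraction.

17/3

Pivot element is row 4, column s4: 1/5.
Normalize row 4: new (row 4, RHS) = (17/15)/(1/5) = 17/3.
Row 4 is the pivot row, so the entry is 17/3.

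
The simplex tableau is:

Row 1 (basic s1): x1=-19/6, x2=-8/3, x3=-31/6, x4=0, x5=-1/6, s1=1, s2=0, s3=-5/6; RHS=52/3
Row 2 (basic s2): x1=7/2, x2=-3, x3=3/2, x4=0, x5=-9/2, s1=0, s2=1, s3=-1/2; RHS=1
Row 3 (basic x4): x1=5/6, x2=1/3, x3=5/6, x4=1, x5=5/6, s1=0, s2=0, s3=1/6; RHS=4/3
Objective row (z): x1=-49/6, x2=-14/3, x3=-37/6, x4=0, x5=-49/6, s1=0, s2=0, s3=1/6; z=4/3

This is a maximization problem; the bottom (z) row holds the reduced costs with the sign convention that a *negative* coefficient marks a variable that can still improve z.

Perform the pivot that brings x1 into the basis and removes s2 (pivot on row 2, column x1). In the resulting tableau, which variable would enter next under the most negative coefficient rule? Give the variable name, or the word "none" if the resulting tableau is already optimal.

x5

Pivot element 7/2. New z-row = old z-row − (-49/6)·(row 2/(7/2)).
Updated z-row coefficients: x1: 0, x2: -35/3, x3: -8/3, x4: 0, x5: -56/3, s1: 0, s2: 7/3, s3: -1.
The most negative is -56/3 in column x5, so x5 would enter next.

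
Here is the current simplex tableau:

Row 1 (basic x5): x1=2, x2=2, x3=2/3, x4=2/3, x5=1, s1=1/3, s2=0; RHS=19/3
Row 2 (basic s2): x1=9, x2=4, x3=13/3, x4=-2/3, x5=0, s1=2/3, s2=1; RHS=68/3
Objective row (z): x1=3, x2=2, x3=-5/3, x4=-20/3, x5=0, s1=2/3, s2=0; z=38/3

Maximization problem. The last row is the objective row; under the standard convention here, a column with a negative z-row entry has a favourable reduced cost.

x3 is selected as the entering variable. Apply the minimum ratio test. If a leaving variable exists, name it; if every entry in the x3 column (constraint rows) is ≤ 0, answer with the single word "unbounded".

s2

Ratios: row 1 (x5): (19/3)/(2/3) = 19/2; row 2 (s2): (68/3)/(13/3) = 68/13.
Minimum ratio is in the s2 row, so s2 leaves.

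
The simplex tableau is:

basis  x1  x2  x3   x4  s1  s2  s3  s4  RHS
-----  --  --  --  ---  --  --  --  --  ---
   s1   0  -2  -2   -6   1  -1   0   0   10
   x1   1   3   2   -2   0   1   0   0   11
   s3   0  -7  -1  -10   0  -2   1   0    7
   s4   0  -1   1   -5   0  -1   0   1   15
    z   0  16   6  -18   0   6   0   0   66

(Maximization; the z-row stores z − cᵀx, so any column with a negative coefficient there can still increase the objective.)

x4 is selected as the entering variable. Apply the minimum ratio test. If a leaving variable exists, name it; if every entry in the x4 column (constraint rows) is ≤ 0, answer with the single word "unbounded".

x4-column entries: row 1: -6, row 2: -2, row 3: -10, row 4: -5. All ≤ 0, so x4 can increase without bound; the LP is unbounded in this direction.

unbounded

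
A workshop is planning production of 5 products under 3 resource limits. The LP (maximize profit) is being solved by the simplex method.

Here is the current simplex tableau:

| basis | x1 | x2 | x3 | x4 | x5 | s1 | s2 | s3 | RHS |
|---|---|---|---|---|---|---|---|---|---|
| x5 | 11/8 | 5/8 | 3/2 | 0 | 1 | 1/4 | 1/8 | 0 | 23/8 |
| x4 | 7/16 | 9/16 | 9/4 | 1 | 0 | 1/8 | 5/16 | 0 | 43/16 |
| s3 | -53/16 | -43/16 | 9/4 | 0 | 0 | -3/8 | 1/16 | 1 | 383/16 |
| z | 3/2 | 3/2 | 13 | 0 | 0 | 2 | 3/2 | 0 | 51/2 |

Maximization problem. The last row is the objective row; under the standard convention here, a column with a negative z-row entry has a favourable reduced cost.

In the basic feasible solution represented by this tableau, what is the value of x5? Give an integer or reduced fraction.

x5 is basic (row 1); its value is the RHS of that row: 23/8.

23/8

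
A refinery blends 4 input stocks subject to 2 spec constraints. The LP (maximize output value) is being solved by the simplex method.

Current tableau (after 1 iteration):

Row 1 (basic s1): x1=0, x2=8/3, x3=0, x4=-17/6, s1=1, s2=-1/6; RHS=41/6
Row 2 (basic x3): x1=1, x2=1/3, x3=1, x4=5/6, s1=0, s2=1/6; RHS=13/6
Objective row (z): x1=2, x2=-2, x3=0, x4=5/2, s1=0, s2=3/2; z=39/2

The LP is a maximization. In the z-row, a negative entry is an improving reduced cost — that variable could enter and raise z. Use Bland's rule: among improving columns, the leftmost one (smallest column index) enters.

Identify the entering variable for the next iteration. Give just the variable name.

Objective-row coefficients: x1: 2, x2: -2, x3: 0, x4: 5/2, s1: 0, s2: 3/2.
Improving columns: x2. Bland's rule picks the smallest column index → x2.

x2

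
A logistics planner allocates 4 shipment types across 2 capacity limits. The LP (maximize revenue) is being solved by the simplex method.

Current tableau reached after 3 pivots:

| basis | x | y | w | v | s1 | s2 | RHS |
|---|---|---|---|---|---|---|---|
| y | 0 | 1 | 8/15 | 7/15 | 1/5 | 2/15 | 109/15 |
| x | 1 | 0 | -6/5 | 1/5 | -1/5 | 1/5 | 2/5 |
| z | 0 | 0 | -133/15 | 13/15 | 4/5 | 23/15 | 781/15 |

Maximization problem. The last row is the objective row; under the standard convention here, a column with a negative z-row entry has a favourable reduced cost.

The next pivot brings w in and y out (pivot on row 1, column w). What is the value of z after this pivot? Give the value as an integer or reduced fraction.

Minimum ratio for w: (109/15)/(8/15) = 109/8.
z changes by −(z-row coeff of w)·ratio = −(-133/15)·(109/8) = 14497/120.
New z = 781/15 + (14497/120) = 1383/8.

1383/8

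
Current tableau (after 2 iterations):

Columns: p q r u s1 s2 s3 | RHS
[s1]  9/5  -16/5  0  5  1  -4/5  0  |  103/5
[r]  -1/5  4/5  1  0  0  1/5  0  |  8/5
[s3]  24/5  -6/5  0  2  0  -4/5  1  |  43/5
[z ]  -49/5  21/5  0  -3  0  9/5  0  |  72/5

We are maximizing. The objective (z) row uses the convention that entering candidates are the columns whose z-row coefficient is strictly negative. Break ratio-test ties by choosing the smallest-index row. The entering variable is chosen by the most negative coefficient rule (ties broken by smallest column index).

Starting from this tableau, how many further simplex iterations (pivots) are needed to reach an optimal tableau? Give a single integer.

pivot: p in, s3 out → z = 767/24
No improving column remains; optimal.

1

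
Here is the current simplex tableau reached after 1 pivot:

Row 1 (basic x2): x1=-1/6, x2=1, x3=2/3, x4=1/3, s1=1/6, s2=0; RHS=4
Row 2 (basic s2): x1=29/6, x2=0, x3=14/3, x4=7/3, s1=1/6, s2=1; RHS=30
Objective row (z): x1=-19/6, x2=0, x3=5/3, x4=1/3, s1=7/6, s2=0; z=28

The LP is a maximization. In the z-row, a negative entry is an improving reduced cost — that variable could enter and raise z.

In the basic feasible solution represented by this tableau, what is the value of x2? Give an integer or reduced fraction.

4

x2 is basic (row 1); its value is the RHS of that row: 4.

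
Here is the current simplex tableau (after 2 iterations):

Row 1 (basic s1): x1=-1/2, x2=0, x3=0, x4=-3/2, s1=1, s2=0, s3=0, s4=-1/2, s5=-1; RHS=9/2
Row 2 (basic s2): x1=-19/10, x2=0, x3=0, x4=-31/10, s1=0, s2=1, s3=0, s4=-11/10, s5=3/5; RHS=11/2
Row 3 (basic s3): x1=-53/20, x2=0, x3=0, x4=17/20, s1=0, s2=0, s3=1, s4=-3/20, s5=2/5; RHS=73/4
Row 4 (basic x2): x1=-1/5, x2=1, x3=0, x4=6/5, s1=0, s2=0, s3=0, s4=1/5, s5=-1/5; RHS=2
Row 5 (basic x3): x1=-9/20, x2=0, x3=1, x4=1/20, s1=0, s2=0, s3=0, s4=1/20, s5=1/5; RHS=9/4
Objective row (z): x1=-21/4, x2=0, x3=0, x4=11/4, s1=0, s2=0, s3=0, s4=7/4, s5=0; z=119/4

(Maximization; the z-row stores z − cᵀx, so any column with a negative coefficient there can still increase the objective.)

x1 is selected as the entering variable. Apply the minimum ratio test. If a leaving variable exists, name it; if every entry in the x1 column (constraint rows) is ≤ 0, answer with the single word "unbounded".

x1-column entries: row 1: -1/2, row 2: -19/10, row 3: -53/20, row 4: -1/5, row 5: -9/20. All ≤ 0, so x1 can increase without bound; the LP is unbounded in this direction.

unbounded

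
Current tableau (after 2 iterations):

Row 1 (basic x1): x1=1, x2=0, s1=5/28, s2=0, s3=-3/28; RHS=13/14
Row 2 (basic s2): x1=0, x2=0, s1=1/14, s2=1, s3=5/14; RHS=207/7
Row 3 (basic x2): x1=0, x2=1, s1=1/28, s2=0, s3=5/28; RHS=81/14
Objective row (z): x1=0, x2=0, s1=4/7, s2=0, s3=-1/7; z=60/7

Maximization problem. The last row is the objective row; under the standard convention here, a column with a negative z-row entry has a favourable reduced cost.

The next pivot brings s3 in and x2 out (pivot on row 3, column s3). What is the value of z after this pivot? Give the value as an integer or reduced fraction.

Minimum ratio for s3: (81/14)/(5/28) = 162/5.
z changes by −(z-row coeff of s3)·ratio = −(-1/7)·(162/5) = 162/35.
New z = 60/7 + (162/35) = 66/5.

66/5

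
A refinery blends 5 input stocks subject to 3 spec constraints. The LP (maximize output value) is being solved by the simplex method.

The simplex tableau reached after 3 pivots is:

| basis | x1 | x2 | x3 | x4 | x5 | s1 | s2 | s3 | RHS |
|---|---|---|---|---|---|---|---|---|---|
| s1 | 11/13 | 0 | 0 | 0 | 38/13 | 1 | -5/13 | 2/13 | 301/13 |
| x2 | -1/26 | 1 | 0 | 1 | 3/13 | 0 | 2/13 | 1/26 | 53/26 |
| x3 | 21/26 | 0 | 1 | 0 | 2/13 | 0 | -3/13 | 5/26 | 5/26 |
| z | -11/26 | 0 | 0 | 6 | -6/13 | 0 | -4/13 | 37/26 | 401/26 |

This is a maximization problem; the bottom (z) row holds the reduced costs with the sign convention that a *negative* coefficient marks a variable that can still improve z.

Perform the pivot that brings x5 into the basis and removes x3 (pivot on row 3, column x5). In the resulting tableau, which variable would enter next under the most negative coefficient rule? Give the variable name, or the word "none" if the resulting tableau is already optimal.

s2

Pivot element 2/13. New z-row = old z-row − (-6/13)·(row 3/(2/13)).
Updated z-row coefficients: x1: 2, x2: 0, x3: 3, x4: 6, x5: 0, s1: 0, s2: -1, s3: 2.
The most negative is -1 in column s2, so s2 would enter next.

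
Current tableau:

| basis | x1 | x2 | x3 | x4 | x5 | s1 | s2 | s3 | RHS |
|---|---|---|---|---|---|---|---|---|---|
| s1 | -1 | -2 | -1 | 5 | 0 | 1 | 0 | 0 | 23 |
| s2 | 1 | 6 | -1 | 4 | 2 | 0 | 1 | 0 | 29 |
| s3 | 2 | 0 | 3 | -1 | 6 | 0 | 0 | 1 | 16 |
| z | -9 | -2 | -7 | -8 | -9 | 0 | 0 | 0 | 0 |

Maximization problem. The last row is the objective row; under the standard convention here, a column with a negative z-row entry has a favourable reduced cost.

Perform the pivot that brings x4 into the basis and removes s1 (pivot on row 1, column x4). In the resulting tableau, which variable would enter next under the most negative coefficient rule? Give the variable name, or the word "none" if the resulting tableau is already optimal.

x1

Pivot element 5. New z-row = old z-row − (-8)·(row 1/5).
Updated z-row coefficients: x1: -53/5, x2: -26/5, x3: -43/5, x4: 0, x5: -9, s1: 8/5, s2: 0, s3: 0.
The most negative is -53/5 in column x1, so x1 would enter next.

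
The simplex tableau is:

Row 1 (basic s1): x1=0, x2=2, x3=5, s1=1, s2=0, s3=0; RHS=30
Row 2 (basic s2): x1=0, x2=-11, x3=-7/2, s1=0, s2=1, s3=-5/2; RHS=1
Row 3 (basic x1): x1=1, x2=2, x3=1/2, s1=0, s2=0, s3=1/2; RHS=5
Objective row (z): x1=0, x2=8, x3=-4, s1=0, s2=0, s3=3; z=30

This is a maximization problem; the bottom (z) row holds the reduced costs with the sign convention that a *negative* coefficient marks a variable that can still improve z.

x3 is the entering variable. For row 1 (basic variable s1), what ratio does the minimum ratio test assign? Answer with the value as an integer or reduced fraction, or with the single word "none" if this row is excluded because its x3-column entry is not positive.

6

Ratio = RHS / (x3 entry) = 30 / 5 = 6.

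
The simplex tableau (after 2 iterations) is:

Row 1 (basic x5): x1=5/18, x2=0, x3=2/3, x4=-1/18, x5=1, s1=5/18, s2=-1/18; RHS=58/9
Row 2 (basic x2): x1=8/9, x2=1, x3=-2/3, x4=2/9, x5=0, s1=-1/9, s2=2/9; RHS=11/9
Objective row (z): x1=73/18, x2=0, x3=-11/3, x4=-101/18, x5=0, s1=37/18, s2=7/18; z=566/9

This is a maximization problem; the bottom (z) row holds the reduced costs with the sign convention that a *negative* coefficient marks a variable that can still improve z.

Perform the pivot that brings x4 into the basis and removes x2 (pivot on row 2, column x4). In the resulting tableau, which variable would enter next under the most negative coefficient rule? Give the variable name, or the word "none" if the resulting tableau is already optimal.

x3

Pivot element 2/9. New z-row = old z-row − (-101/18)·(row 2/(2/9)).
Updated z-row coefficients: x1: 53/2, x2: 101/4, x3: -41/2, x4: 0, x5: 0, s1: -3/4, s2: 6.
The most negative is -41/2 in column x3, so x3 would enter next.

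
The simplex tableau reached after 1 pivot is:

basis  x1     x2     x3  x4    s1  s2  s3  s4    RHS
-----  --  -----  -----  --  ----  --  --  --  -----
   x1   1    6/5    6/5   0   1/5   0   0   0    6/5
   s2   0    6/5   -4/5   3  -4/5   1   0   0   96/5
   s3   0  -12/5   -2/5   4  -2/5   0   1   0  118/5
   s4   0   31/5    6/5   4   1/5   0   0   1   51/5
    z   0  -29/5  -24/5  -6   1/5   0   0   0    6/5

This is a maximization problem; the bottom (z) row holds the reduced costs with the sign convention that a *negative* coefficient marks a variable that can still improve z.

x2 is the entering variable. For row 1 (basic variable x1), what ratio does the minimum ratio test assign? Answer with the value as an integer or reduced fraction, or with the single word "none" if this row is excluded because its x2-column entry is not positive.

Ratio = RHS / (x2 entry) = (6/5) / (6/5) = 1.

1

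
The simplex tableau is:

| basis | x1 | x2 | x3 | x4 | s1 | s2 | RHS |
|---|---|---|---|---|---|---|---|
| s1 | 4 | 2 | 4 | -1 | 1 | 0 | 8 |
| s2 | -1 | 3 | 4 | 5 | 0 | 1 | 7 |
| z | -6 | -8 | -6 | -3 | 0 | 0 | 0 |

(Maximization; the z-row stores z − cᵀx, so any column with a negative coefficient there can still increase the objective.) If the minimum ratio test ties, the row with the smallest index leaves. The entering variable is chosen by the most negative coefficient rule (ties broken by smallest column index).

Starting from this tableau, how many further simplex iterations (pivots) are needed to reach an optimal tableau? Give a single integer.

2

pivot: x2 in, s2 out → z = 56/3
pivot: x1 in, s1 out → z = 174/7
No improving column remains; optimal.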